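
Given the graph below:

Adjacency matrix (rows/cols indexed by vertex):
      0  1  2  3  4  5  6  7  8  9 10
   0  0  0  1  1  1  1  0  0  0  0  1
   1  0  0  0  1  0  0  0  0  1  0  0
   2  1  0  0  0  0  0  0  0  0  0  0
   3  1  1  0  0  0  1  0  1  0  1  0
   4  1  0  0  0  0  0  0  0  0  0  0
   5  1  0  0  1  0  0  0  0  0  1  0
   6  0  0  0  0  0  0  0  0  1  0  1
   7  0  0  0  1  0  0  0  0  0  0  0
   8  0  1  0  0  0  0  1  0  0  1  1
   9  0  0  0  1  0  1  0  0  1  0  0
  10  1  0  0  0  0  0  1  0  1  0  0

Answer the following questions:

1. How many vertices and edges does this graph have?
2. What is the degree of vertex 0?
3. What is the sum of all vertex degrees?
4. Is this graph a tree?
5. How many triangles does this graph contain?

Count: 11 vertices, 15 edges.
Vertex 0 has neighbors [2, 3, 4, 5, 10], degree = 5.
Handshaking lemma: 2 * 15 = 30.
A tree on 11 vertices has 10 edges. This graph has 15 edges (5 extra). Not a tree.
Number of triangles = 3.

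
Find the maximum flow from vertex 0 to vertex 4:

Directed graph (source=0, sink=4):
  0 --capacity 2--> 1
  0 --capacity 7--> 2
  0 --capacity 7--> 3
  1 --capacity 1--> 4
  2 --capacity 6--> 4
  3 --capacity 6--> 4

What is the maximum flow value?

Computing max flow:
  Flow on (0->1): 1/2
  Flow on (0->2): 6/7
  Flow on (0->3): 6/7
  Flow on (1->4): 1/1
  Flow on (2->4): 6/6
  Flow on (3->4): 6/6
Maximum flow = 13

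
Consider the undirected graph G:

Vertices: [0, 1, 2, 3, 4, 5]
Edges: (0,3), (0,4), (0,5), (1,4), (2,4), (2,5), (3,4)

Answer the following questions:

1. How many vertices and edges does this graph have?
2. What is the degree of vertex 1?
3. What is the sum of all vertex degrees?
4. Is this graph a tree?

Count: 6 vertices, 7 edges.
Vertex 1 has neighbors [4], degree = 1.
Handshaking lemma: 2 * 7 = 14.
A tree on 6 vertices has 5 edges. This graph has 7 edges (2 extra). Not a tree.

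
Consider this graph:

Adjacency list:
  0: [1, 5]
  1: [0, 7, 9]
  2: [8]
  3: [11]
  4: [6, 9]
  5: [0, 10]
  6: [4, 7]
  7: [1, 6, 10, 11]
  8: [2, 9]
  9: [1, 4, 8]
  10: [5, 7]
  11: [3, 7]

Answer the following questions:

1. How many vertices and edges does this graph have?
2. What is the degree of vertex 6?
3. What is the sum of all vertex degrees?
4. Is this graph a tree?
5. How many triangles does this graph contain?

Count: 12 vertices, 13 edges.
Vertex 6 has neighbors [4, 7], degree = 2.
Handshaking lemma: 2 * 13 = 26.
A tree on 12 vertices has 11 edges. This graph has 13 edges (2 extra). Not a tree.
Number of triangles = 0.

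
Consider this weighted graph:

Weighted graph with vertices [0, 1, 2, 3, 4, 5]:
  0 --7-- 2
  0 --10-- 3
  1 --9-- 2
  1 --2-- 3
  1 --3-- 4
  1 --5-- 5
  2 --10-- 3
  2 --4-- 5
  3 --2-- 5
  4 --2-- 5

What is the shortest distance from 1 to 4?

Using Dijkstra's algorithm from vertex 1:
Shortest path: 1 -> 4
Total weight: 3 = 3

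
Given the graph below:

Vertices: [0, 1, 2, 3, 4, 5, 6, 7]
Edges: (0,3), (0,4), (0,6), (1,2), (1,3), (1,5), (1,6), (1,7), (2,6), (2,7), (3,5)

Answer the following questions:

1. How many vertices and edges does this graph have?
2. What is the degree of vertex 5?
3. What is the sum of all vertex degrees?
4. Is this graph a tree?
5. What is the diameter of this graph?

Count: 8 vertices, 11 edges.
Vertex 5 has neighbors [1, 3], degree = 2.
Handshaking lemma: 2 * 11 = 22.
A tree on 8 vertices has 7 edges. This graph has 11 edges (4 extra). Not a tree.
Diameter (longest shortest path) = 4.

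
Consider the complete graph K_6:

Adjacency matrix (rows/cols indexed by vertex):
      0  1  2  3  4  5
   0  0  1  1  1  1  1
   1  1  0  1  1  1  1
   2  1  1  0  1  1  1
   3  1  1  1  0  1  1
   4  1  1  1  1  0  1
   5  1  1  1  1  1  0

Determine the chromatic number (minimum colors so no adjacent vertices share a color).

In K_6, every vertex is adjacent to every other vertex.
Each vertex needs a unique color.
Chromatic number = 6.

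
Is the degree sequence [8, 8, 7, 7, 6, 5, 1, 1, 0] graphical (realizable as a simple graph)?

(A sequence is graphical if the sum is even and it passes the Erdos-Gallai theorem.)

Sum of degrees = 43. Sum is odd, so the sequence is NOT graphical.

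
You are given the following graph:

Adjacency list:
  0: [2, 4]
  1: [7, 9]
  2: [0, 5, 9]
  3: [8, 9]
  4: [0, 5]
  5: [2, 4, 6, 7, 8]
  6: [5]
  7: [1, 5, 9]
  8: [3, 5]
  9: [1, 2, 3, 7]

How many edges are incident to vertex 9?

Vertex 9 has neighbors [1, 2, 3, 7], so deg(9) = 4.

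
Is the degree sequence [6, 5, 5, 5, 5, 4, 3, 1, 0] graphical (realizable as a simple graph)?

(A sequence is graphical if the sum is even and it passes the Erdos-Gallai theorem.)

Sum of degrees = 34. Sum is even and passes Erdos-Gallai. The sequence IS graphical.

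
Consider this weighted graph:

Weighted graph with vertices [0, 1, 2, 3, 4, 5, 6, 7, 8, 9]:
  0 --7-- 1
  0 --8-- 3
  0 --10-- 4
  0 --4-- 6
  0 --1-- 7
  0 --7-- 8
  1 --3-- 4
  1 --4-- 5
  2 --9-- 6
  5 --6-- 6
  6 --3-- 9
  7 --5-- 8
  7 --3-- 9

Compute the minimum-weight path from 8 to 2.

Using Dijkstra's algorithm from vertex 8:
Shortest path: 8 -> 7 -> 0 -> 6 -> 2
Total weight: 5 + 1 + 4 + 9 = 19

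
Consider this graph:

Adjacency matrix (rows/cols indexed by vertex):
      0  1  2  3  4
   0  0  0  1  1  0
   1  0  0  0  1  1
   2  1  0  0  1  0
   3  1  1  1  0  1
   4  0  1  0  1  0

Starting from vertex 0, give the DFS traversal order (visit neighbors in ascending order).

DFS from vertex 0 (neighbors processed in ascending order):
Visit order: 0, 2, 3, 1, 4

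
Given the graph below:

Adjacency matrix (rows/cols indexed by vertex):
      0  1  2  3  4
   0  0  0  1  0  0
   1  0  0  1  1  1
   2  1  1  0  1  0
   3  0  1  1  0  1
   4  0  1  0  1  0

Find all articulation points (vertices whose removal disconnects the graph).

An articulation point is a vertex whose removal disconnects the graph.
Articulation points: [2]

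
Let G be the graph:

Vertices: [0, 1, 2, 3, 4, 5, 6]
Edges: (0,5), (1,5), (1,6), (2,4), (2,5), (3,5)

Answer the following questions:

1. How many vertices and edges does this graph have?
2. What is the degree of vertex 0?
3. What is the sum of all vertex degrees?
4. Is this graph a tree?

Count: 7 vertices, 6 edges.
Vertex 0 has neighbors [5], degree = 1.
Handshaking lemma: 2 * 6 = 12.
A graph is a tree iff it is connected and has exactly n-1 edges. This graph is connected (all 7 vertices in one component) and has 7-1 = 6 edges. It is a tree.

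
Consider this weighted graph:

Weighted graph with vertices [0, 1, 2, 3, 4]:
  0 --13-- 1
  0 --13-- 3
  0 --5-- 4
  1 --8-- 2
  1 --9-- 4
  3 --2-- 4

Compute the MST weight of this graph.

Applying Kruskal's algorithm (sort edges by weight, add if no cycle):
  Add (3,4) w=2
  Add (0,4) w=5
  Add (1,2) w=8
  Add (1,4) w=9
  Skip (0,1) w=13 (creates cycle)
  Skip (0,3) w=13 (creates cycle)
MST weight = 24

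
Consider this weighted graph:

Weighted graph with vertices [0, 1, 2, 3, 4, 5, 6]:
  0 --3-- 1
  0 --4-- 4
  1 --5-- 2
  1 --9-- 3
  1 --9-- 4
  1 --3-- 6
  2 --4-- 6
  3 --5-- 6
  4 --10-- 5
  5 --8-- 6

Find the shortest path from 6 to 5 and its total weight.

Using Dijkstra's algorithm from vertex 6:
Shortest path: 6 -> 5
Total weight: 8 = 8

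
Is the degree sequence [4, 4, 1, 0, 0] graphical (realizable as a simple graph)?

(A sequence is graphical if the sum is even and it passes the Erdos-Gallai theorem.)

Sum of degrees = 9. Sum is odd, so the sequence is NOT graphical.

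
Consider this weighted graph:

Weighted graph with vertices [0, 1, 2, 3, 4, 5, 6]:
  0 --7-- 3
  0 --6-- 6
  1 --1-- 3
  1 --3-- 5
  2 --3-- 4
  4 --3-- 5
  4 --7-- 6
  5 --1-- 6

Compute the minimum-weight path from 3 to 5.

Using Dijkstra's algorithm from vertex 3:
Shortest path: 3 -> 1 -> 5
Total weight: 1 + 3 = 4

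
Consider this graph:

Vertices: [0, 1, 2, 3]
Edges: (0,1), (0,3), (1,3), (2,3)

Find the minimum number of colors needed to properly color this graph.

The graph has a maximum clique of size 3 (lower bound on chromatic number).
A valid 3-coloring: {0: 1, 1: 2, 2: 1, 3: 0}.
Chromatic number = 3.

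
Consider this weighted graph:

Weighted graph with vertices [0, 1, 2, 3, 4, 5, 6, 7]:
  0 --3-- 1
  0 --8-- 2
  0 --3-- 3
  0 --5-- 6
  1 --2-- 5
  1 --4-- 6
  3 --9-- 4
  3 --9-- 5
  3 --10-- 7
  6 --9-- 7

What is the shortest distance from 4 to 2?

Using Dijkstra's algorithm from vertex 4:
Shortest path: 4 -> 3 -> 0 -> 2
Total weight: 9 + 3 + 8 = 20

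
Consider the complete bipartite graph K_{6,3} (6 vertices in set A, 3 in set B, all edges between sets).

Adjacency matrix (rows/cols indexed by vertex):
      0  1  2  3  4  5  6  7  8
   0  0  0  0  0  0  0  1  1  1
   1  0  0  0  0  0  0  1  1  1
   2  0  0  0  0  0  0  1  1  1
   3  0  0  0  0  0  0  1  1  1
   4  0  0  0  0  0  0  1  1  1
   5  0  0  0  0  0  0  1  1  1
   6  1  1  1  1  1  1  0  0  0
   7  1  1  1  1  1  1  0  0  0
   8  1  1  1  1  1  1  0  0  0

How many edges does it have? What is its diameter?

K_{6,3} has 6 * 3 = 18 edges.
Any vertex reaches any opposite-side vertex in 1 step; same-side vertices reach in 2 steps via any opposite-side vertex.
Diameter = 2.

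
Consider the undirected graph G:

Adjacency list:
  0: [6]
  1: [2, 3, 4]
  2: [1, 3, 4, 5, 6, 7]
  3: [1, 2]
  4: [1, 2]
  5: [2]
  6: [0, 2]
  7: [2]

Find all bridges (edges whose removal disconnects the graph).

A bridge is an edge whose removal increases the number of connected components.
Bridges found: (0,6), (2,5), (2,6), (2,7)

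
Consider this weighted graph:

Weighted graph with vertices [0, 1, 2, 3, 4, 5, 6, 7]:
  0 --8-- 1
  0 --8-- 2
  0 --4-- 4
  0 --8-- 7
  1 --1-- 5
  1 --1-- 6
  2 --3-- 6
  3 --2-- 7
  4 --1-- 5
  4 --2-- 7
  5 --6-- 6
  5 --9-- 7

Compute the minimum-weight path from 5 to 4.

Using Dijkstra's algorithm from vertex 5:
Shortest path: 5 -> 4
Total weight: 1 = 1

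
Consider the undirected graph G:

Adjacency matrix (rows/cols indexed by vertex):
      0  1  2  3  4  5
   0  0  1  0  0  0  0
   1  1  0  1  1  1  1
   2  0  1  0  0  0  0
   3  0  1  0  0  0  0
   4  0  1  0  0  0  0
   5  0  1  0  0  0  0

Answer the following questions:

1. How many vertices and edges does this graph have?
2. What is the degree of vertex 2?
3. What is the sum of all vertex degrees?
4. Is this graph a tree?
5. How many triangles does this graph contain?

Count: 6 vertices, 5 edges.
Vertex 2 has neighbors [1], degree = 1.
Handshaking lemma: 2 * 5 = 10.
A graph is a tree iff it is connected and has exactly n-1 edges. This graph is connected (all 6 vertices in one component) and has 6-1 = 5 edges. It is a tree.
Number of triangles = 0.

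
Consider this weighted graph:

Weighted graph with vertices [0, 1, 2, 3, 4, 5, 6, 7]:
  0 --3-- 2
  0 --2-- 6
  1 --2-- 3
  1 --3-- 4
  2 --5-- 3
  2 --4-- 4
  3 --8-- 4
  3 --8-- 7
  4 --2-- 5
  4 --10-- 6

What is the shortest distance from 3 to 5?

Using Dijkstra's algorithm from vertex 3:
Shortest path: 3 -> 1 -> 4 -> 5
Total weight: 2 + 3 + 2 = 7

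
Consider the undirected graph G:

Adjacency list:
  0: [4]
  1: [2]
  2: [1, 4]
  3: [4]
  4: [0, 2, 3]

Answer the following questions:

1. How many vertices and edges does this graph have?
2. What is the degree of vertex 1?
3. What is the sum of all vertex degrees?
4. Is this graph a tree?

Count: 5 vertices, 4 edges.
Vertex 1 has neighbors [2], degree = 1.
Handshaking lemma: 2 * 4 = 8.
A graph is a tree iff it is connected and has exactly n-1 edges. This graph is connected (all 5 vertices in one component) and has 5-1 = 4 edges. It is a tree.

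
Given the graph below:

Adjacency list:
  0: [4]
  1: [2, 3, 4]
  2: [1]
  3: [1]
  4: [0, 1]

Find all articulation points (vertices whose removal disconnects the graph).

An articulation point is a vertex whose removal disconnects the graph.
Articulation points: [1, 4]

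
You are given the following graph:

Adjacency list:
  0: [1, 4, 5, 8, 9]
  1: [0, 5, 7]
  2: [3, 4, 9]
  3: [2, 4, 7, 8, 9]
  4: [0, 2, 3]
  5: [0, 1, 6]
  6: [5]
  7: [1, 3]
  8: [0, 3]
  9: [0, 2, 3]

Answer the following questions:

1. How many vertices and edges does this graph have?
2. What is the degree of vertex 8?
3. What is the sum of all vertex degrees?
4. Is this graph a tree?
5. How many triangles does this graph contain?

Count: 10 vertices, 15 edges.
Vertex 8 has neighbors [0, 3], degree = 2.
Handshaking lemma: 2 * 15 = 30.
A tree on 10 vertices has 9 edges. This graph has 15 edges (6 extra). Not a tree.
Number of triangles = 3.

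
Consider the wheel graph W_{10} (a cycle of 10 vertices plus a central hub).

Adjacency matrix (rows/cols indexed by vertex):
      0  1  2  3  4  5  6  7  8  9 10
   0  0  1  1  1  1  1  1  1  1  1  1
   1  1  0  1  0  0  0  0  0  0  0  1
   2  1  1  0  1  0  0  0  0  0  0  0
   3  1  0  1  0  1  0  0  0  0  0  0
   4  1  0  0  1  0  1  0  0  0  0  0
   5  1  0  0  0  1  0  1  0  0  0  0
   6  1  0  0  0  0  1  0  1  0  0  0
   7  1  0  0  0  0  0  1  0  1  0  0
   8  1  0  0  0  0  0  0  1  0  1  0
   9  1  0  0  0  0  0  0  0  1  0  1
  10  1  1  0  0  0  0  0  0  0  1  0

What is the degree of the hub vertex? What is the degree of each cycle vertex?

The hub connects to all 10 cycle vertices, so deg(hub) = 10.
Each cycle vertex connects to 2 neighbors on the cycle plus the hub, so deg(cycle vertex) = 3.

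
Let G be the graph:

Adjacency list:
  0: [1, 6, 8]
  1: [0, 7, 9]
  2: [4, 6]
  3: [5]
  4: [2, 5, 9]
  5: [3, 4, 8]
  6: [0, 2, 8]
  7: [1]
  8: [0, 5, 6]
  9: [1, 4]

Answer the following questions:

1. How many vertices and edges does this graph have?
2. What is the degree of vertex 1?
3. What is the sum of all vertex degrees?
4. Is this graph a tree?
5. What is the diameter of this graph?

Count: 10 vertices, 12 edges.
Vertex 1 has neighbors [0, 7, 9], degree = 3.
Handshaking lemma: 2 * 12 = 24.
A tree on 10 vertices has 9 edges. This graph has 12 edges (3 extra). Not a tree.
Diameter (longest shortest path) = 5.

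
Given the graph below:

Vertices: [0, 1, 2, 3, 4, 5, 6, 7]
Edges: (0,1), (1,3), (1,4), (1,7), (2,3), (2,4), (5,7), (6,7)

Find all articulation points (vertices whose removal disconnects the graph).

An articulation point is a vertex whose removal disconnects the graph.
Articulation points: [1, 7]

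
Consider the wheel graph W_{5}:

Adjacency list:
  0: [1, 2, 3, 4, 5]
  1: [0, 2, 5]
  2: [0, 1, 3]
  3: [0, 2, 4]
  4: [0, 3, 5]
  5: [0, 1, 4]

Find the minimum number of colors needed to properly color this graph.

W_{5} = C_{5} plus a hub adjacent to every cycle vertex.
The outer cycle needs 3 colors (odd cycle); the hub is adjacent to all of them so needs a fresh color.
Chromatic number = 3 + 1 = 4.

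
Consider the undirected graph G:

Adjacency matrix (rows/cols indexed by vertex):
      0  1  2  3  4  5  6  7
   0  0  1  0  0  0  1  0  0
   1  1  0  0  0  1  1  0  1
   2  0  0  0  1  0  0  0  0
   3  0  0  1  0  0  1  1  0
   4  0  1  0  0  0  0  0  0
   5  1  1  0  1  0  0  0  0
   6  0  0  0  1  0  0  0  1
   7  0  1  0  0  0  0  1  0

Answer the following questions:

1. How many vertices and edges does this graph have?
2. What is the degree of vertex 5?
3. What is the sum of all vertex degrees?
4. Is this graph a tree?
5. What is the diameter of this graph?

Count: 8 vertices, 9 edges.
Vertex 5 has neighbors [0, 1, 3], degree = 3.
Handshaking lemma: 2 * 9 = 18.
A tree on 8 vertices has 7 edges. This graph has 9 edges (2 extra). Not a tree.
Diameter (longest shortest path) = 4.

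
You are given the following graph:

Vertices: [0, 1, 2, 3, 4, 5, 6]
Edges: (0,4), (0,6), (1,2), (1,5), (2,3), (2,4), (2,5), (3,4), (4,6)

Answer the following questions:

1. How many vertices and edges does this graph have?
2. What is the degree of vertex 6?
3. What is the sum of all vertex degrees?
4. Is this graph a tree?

Count: 7 vertices, 9 edges.
Vertex 6 has neighbors [0, 4], degree = 2.
Handshaking lemma: 2 * 9 = 18.
A tree on 7 vertices has 6 edges. This graph has 9 edges (3 extra). Not a tree.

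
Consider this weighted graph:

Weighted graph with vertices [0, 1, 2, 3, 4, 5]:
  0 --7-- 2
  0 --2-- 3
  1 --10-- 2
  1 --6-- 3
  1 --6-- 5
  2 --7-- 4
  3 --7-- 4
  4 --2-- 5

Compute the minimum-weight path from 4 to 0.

Using Dijkstra's algorithm from vertex 4:
Shortest path: 4 -> 3 -> 0
Total weight: 7 + 2 = 9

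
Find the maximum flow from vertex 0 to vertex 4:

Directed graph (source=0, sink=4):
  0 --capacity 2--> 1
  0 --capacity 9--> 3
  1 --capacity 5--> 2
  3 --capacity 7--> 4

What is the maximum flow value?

Computing max flow:
  Flow on (0->3): 7/9
  Flow on (3->4): 7/7
Maximum flow = 7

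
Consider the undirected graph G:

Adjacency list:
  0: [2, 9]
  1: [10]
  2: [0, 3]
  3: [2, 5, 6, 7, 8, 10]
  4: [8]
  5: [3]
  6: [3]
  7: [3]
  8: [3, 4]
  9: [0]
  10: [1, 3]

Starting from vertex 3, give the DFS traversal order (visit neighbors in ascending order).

DFS from vertex 3 (neighbors processed in ascending order):
Visit order: 3, 2, 0, 9, 5, 6, 7, 8, 4, 10, 1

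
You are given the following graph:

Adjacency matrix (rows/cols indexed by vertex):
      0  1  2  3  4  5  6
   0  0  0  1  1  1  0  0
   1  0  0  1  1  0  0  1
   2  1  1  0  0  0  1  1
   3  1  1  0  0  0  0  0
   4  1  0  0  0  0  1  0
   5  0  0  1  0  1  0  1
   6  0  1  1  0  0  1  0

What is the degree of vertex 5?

Vertex 5 has neighbors [2, 4, 6], so deg(5) = 3.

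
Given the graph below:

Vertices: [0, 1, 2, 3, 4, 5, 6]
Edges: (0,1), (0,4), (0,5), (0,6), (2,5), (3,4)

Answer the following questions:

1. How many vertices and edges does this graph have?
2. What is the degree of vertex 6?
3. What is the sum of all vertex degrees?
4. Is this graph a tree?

Count: 7 vertices, 6 edges.
Vertex 6 has neighbors [0], degree = 1.
Handshaking lemma: 2 * 6 = 12.
A graph is a tree iff it is connected and has exactly n-1 edges. This graph is connected (all 7 vertices in one component) and has 7-1 = 6 edges. It is a tree.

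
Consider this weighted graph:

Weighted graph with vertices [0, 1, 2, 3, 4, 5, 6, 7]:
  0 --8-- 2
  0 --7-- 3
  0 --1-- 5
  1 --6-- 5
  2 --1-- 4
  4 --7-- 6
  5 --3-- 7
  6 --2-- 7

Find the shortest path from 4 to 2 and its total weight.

Using Dijkstra's algorithm from vertex 4:
Shortest path: 4 -> 2
Total weight: 1 = 1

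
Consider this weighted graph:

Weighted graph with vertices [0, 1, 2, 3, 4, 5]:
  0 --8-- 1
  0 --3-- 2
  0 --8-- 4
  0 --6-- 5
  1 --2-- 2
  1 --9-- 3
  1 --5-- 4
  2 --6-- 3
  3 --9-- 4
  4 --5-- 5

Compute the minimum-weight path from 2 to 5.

Using Dijkstra's algorithm from vertex 2:
Shortest path: 2 -> 0 -> 5
Total weight: 3 + 6 = 9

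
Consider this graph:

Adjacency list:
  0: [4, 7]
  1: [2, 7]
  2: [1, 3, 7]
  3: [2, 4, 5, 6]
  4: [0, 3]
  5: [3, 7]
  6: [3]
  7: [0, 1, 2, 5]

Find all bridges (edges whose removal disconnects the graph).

A bridge is an edge whose removal increases the number of connected components.
Bridges found: (3,6)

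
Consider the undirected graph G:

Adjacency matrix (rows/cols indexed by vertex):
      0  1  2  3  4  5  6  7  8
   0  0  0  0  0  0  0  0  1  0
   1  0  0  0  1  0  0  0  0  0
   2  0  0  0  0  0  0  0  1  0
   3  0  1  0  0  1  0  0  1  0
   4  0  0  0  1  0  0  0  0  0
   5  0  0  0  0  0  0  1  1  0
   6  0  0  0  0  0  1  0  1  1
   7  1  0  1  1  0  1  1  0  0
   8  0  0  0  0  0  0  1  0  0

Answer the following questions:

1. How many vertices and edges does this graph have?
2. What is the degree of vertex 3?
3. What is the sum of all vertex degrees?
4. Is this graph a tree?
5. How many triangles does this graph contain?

Count: 9 vertices, 9 edges.
Vertex 3 has neighbors [1, 4, 7], degree = 3.
Handshaking lemma: 2 * 9 = 18.
A tree on 9 vertices has 8 edges. This graph has 9 edges (1 extra). Not a tree.
Number of triangles = 1.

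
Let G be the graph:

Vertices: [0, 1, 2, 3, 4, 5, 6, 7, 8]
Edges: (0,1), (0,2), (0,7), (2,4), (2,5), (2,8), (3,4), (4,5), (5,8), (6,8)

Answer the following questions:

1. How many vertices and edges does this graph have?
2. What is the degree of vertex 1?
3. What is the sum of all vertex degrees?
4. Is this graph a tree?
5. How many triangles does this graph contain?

Count: 9 vertices, 10 edges.
Vertex 1 has neighbors [0], degree = 1.
Handshaking lemma: 2 * 10 = 20.
A tree on 9 vertices has 8 edges. This graph has 10 edges (2 extra). Not a tree.
Number of triangles = 2.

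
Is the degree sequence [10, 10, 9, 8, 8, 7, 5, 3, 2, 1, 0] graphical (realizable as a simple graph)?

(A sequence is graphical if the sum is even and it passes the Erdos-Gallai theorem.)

Sum of degrees = 63. Sum is odd, so the sequence is NOT graphical.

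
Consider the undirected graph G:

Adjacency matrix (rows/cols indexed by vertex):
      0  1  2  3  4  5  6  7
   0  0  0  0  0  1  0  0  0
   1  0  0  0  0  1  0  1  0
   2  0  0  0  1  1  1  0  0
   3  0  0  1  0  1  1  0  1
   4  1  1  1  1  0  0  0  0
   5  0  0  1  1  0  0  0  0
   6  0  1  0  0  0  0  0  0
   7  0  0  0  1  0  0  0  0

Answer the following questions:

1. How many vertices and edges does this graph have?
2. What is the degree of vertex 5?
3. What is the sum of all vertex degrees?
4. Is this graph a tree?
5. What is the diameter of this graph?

Count: 8 vertices, 9 edges.
Vertex 5 has neighbors [2, 3], degree = 2.
Handshaking lemma: 2 * 9 = 18.
A tree on 8 vertices has 7 edges. This graph has 9 edges (2 extra). Not a tree.
Diameter (longest shortest path) = 4.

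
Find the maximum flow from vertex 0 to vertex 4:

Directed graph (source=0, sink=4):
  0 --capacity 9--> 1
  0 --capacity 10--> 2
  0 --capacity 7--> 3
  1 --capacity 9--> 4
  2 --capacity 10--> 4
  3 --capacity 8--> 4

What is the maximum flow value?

Computing max flow:
  Flow on (0->1): 9/9
  Flow on (0->2): 10/10
  Flow on (0->3): 7/7
  Flow on (1->4): 9/9
  Flow on (2->4): 10/10
  Flow on (3->4): 7/8
Maximum flow = 26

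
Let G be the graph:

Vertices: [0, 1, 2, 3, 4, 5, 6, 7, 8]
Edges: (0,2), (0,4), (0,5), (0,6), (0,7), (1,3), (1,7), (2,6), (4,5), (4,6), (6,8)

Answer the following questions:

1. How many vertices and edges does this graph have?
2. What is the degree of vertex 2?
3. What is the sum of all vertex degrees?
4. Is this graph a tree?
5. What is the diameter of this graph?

Count: 9 vertices, 11 edges.
Vertex 2 has neighbors [0, 6], degree = 2.
Handshaking lemma: 2 * 11 = 22.
A tree on 9 vertices has 8 edges. This graph has 11 edges (3 extra). Not a tree.
Diameter (longest shortest path) = 5.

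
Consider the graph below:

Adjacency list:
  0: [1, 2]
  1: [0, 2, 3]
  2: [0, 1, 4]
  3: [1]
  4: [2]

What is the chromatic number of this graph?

The graph has a maximum clique of size 3 (lower bound on chromatic number).
A valid 3-coloring: {0: 2, 1: 0, 2: 1, 3: 1, 4: 0}.
Chromatic number = 3.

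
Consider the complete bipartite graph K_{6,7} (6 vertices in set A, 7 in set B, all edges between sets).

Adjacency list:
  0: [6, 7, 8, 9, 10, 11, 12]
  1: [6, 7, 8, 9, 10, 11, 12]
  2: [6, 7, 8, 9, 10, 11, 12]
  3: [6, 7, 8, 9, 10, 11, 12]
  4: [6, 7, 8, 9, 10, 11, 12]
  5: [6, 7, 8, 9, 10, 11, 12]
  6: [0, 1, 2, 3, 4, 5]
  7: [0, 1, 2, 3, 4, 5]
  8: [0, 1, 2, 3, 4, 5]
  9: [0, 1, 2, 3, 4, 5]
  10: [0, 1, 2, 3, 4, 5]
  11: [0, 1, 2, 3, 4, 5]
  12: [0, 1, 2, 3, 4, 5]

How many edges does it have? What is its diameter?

K_{6,7} has 6 * 7 = 42 edges.
Any vertex reaches any opposite-side vertex in 1 step; same-side vertices reach in 2 steps via any opposite-side vertex.
Diameter = 2.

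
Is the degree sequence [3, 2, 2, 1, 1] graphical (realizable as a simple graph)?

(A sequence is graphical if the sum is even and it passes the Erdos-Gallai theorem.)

Sum of degrees = 9. Sum is odd, so the sequence is NOT graphical.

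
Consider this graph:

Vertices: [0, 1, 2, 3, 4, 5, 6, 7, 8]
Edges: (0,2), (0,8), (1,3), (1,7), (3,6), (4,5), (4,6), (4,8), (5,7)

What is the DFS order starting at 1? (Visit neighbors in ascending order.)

DFS from vertex 1 (neighbors processed in ascending order):
Visit order: 1, 3, 6, 4, 5, 7, 8, 0, 2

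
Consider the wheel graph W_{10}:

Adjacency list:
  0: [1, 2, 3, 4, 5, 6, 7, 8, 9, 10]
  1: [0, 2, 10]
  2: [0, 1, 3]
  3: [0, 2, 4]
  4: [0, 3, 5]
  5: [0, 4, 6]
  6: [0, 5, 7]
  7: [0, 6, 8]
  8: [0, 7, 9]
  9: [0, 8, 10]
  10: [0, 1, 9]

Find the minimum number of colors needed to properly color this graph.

W_{10} = C_{10} plus a hub adjacent to every cycle vertex.
The outer cycle needs 2 colors (even cycle); the hub is adjacent to all of them so needs a fresh color.
Chromatic number = 2 + 1 = 3.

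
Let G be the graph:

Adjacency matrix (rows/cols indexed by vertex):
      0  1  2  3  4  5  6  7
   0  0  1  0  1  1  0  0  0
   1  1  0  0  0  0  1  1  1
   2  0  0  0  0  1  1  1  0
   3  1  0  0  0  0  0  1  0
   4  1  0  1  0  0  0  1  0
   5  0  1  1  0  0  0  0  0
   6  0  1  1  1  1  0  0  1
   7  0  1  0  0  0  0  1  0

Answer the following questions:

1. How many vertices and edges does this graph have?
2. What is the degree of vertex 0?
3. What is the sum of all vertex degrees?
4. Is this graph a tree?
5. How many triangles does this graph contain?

Count: 8 vertices, 12 edges.
Vertex 0 has neighbors [1, 3, 4], degree = 3.
Handshaking lemma: 2 * 12 = 24.
A tree on 8 vertices has 7 edges. This graph has 12 edges (5 extra). Not a tree.
Number of triangles = 2.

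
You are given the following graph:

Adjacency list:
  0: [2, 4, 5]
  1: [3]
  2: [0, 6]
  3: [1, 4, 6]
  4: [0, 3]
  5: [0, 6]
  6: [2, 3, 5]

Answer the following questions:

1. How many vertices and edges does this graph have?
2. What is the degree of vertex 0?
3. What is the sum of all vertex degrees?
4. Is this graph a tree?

Count: 7 vertices, 8 edges.
Vertex 0 has neighbors [2, 4, 5], degree = 3.
Handshaking lemma: 2 * 8 = 16.
A tree on 7 vertices has 6 edges. This graph has 8 edges (2 extra). Not a tree.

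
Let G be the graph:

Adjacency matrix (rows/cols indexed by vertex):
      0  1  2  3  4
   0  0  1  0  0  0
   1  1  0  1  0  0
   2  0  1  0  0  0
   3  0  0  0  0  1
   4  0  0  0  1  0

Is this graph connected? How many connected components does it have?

Checking connectivity: the graph has 2 connected component(s).
Components: [[0, 1, 2], [3, 4]]. The graph is NOT connected.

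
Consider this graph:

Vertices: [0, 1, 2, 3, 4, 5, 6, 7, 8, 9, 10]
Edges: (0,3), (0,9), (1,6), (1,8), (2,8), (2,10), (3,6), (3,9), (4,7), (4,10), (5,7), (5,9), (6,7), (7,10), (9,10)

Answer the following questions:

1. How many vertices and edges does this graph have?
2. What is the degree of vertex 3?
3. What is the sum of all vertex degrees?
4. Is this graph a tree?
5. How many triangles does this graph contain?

Count: 11 vertices, 15 edges.
Vertex 3 has neighbors [0, 6, 9], degree = 3.
Handshaking lemma: 2 * 15 = 30.
A tree on 11 vertices has 10 edges. This graph has 15 edges (5 extra). Not a tree.
Number of triangles = 2.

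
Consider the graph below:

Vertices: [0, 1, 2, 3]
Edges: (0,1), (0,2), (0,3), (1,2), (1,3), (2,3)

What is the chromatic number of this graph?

The graph has a maximum clique of size 4 (lower bound on chromatic number).
A valid 4-coloring: {0: 0, 1: 1, 2: 2, 3: 3}.
Chromatic number = 4.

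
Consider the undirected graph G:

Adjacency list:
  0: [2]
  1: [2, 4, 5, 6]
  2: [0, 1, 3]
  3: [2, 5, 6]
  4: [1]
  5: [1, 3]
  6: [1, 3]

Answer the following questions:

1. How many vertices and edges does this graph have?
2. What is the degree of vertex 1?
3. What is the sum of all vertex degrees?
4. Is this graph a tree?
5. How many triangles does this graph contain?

Count: 7 vertices, 8 edges.
Vertex 1 has neighbors [2, 4, 5, 6], degree = 4.
Handshaking lemma: 2 * 8 = 16.
A tree on 7 vertices has 6 edges. This graph has 8 edges (2 extra). Not a tree.
Number of triangles = 0.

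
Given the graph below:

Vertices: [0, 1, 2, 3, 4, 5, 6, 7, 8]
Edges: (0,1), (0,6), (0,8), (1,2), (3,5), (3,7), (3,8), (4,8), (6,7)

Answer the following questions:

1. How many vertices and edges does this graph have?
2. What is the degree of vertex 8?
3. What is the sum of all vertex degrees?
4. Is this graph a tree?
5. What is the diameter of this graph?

Count: 9 vertices, 9 edges.
Vertex 8 has neighbors [0, 3, 4], degree = 3.
Handshaking lemma: 2 * 9 = 18.
A tree on 9 vertices has 8 edges. This graph has 9 edges (1 extra). Not a tree.
Diameter (longest shortest path) = 5.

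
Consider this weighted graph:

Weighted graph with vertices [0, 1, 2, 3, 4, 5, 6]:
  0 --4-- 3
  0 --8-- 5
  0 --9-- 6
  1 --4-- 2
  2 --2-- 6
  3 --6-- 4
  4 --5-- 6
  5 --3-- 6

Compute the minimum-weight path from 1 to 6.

Using Dijkstra's algorithm from vertex 1:
Shortest path: 1 -> 2 -> 6
Total weight: 4 + 2 = 6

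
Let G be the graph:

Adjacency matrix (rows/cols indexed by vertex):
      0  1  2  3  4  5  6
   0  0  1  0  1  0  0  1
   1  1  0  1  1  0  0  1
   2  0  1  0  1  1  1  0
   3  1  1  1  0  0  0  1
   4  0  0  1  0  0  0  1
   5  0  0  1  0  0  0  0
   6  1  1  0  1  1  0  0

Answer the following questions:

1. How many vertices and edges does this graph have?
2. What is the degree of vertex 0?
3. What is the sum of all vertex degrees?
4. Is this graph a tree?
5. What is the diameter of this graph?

Count: 7 vertices, 11 edges.
Vertex 0 has neighbors [1, 3, 6], degree = 3.
Handshaking lemma: 2 * 11 = 22.
A tree on 7 vertices has 6 edges. This graph has 11 edges (5 extra). Not a tree.
Diameter (longest shortest path) = 3.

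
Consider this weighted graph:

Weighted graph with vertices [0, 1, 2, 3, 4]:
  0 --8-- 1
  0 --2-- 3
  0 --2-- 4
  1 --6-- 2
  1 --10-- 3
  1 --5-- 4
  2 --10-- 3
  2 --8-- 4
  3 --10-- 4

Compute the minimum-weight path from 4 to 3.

Using Dijkstra's algorithm from vertex 4:
Shortest path: 4 -> 0 -> 3
Total weight: 2 + 2 = 4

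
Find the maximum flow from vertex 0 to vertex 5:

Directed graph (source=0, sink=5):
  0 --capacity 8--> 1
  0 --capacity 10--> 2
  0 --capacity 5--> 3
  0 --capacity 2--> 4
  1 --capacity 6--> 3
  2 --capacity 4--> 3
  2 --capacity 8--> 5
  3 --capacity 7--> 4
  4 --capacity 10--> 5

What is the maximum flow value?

Computing max flow:
  Flow on (0->1): 6/8
  Flow on (0->2): 8/10
  Flow on (0->3): 1/5
  Flow on (0->4): 2/2
  Flow on (1->3): 6/6
  Flow on (2->5): 8/8
  Flow on (3->4): 7/7
  Flow on (4->5): 9/10
Maximum flow = 17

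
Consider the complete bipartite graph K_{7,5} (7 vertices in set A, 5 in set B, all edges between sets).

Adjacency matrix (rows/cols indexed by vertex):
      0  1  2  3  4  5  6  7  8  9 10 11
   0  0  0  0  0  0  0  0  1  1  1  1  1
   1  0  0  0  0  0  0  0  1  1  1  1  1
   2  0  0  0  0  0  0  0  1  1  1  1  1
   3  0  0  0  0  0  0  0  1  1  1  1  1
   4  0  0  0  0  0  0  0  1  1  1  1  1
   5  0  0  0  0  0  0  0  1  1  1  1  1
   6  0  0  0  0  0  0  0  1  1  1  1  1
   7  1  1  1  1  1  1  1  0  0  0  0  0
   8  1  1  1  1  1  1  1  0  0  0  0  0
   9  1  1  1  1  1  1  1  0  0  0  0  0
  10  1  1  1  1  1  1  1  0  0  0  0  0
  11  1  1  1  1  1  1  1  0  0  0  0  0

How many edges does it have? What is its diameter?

K_{7,5} has 7 * 5 = 35 edges.
Any vertex reaches any opposite-side vertex in 1 step; same-side vertices reach in 2 steps via any opposite-side vertex.
Diameter = 2.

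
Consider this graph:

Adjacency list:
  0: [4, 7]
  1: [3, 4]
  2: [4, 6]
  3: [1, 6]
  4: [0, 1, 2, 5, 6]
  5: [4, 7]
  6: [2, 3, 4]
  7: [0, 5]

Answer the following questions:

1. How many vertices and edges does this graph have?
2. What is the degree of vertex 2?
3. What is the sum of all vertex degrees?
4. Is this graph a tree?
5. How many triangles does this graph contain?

Count: 8 vertices, 10 edges.
Vertex 2 has neighbors [4, 6], degree = 2.
Handshaking lemma: 2 * 10 = 20.
A tree on 8 vertices has 7 edges. This graph has 10 edges (3 extra). Not a tree.
Number of triangles = 1.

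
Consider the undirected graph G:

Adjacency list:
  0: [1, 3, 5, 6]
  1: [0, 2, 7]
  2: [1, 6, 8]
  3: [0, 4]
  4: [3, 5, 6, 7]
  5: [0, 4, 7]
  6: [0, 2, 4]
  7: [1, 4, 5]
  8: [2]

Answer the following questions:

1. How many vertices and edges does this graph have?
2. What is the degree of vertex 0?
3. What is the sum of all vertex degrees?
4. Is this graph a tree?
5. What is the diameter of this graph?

Count: 9 vertices, 13 edges.
Vertex 0 has neighbors [1, 3, 5, 6], degree = 4.
Handshaking lemma: 2 * 13 = 26.
A tree on 9 vertices has 8 edges. This graph has 13 edges (5 extra). Not a tree.
Diameter (longest shortest path) = 4.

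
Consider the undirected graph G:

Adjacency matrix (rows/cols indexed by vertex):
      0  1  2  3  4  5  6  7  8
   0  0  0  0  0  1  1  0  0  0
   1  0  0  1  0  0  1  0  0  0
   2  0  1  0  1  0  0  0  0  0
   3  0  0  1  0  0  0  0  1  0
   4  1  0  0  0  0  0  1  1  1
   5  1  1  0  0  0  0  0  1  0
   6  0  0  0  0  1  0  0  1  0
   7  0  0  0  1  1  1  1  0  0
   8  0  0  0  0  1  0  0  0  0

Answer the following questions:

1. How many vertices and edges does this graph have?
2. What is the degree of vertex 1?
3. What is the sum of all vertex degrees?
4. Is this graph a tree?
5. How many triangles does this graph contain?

Count: 9 vertices, 11 edges.
Vertex 1 has neighbors [2, 5], degree = 2.
Handshaking lemma: 2 * 11 = 22.
A tree on 9 vertices has 8 edges. This graph has 11 edges (3 extra). Not a tree.
Number of triangles = 1.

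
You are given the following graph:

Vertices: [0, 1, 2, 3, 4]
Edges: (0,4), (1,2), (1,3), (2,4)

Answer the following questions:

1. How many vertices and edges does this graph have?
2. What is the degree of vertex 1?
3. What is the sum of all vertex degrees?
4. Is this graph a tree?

Count: 5 vertices, 4 edges.
Vertex 1 has neighbors [2, 3], degree = 2.
Handshaking lemma: 2 * 4 = 8.
A graph is a tree iff it is connected and has exactly n-1 edges. This graph is connected (all 5 vertices in one component) and has 5-1 = 4 edges. It is a tree.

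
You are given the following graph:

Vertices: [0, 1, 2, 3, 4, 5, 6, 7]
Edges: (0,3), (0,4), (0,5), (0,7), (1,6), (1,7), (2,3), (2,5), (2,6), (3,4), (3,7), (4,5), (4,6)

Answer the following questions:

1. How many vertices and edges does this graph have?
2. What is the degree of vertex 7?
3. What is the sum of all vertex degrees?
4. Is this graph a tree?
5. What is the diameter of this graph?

Count: 8 vertices, 13 edges.
Vertex 7 has neighbors [0, 1, 3], degree = 3.
Handshaking lemma: 2 * 13 = 26.
A tree on 8 vertices has 7 edges. This graph has 13 edges (6 extra). Not a tree.
Diameter (longest shortest path) = 3.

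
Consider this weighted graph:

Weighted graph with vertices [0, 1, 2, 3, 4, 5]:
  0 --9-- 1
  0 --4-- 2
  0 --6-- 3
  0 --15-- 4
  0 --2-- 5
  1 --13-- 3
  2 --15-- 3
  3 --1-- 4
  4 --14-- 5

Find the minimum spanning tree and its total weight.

Applying Kruskal's algorithm (sort edges by weight, add if no cycle):
  Add (3,4) w=1
  Add (0,5) w=2
  Add (0,2) w=4
  Add (0,3) w=6
  Add (0,1) w=9
  Skip (1,3) w=13 (creates cycle)
  Skip (4,5) w=14 (creates cycle)
  Skip (0,4) w=15 (creates cycle)
  Skip (2,3) w=15 (creates cycle)
MST weight = 22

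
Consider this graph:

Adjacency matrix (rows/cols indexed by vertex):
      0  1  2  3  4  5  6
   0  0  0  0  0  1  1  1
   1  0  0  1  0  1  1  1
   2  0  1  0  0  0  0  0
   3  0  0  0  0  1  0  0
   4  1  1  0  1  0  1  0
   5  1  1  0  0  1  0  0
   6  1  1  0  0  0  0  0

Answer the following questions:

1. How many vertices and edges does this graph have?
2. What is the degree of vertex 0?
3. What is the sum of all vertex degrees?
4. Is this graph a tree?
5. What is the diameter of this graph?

Count: 7 vertices, 9 edges.
Vertex 0 has neighbors [4, 5, 6], degree = 3.
Handshaking lemma: 2 * 9 = 18.
A tree on 7 vertices has 6 edges. This graph has 9 edges (3 extra). Not a tree.
Diameter (longest shortest path) = 3.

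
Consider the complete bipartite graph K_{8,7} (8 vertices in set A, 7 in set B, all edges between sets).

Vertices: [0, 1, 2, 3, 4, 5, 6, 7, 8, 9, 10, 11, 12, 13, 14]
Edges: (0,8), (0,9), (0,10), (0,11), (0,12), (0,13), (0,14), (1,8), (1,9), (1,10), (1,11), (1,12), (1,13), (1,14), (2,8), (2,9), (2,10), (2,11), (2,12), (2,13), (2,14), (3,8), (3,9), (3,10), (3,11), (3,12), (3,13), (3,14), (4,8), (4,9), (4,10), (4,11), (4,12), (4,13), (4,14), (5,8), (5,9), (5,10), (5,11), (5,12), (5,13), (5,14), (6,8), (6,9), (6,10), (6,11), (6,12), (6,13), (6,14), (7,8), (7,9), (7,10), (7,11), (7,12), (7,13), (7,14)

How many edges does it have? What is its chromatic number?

K_{8,7} has 8 * 7 = 56 edges.
Bipartite graphs have chromatic number 2 (color each partition differently).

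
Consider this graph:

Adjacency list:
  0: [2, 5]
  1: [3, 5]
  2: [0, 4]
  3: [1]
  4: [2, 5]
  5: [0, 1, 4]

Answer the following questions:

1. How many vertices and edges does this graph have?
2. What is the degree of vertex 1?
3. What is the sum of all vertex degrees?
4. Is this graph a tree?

Count: 6 vertices, 6 edges.
Vertex 1 has neighbors [3, 5], degree = 2.
Handshaking lemma: 2 * 6 = 12.
A tree on 6 vertices has 5 edges. This graph has 6 edges (1 extra). Not a tree.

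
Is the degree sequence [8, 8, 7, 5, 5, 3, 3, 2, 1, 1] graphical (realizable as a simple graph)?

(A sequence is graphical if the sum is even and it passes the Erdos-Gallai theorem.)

Sum of degrees = 43. Sum is odd, so the sequence is NOT graphical.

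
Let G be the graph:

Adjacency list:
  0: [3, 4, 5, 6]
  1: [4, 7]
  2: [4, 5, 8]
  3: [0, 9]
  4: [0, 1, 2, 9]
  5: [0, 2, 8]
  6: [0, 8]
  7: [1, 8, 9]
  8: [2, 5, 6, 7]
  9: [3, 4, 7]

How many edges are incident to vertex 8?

Vertex 8 has neighbors [2, 5, 6, 7], so deg(8) = 4.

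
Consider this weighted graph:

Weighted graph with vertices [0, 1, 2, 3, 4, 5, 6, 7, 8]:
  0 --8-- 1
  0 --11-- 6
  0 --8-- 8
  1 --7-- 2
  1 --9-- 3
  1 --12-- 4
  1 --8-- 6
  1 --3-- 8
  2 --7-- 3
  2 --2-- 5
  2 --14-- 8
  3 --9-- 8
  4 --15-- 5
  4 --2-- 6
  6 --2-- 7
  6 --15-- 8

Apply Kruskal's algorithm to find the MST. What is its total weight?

Applying Kruskal's algorithm (sort edges by weight, add if no cycle):
  Add (2,5) w=2
  Add (4,6) w=2
  Add (6,7) w=2
  Add (1,8) w=3
  Add (1,2) w=7
  Add (2,3) w=7
  Add (0,1) w=8
  Skip (0,8) w=8 (creates cycle)
  Add (1,6) w=8
  Skip (1,3) w=9 (creates cycle)
  Skip (3,8) w=9 (creates cycle)
  Skip (0,6) w=11 (creates cycle)
  Skip (1,4) w=12 (creates cycle)
  Skip (2,8) w=14 (creates cycle)
  Skip (4,5) w=15 (creates cycle)
  Skip (6,8) w=15 (creates cycle)
MST weight = 39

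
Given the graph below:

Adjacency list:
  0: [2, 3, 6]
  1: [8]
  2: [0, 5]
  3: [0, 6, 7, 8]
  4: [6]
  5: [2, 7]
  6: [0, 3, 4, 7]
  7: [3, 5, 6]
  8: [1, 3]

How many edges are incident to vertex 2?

Vertex 2 has neighbors [0, 5], so deg(2) = 2.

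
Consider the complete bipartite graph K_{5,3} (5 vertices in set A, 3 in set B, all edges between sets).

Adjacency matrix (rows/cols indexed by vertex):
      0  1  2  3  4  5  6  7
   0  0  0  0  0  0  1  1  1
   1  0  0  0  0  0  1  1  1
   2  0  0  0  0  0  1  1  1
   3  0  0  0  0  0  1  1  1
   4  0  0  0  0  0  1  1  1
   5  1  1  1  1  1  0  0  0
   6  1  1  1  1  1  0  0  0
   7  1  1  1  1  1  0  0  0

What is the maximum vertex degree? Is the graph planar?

Set-A vertices have degree 3; set-B vertices have degree 5. Maximum degree = max(5,3) = 5.
K_{5,3} contains K_{3,3} as a subgraph (since both sides have >= 3 vertices); by Kuratowski's theorem it is not planar.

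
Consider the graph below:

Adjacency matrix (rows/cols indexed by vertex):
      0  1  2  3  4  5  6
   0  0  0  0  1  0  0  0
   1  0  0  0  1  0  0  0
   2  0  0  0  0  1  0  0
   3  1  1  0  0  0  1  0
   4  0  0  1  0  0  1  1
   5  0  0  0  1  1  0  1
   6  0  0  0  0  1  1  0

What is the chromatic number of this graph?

The graph has a maximum clique of size 3 (lower bound on chromatic number).
A valid 3-coloring: {0: 1, 1: 1, 2: 1, 3: 0, 4: 0, 5: 1, 6: 2}.
Chromatic number = 3.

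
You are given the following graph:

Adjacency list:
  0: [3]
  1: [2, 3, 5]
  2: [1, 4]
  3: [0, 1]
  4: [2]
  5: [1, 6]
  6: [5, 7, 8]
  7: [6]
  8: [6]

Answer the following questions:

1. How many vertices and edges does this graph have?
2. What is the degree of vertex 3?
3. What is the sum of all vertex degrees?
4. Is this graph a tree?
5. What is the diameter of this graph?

Count: 9 vertices, 8 edges.
Vertex 3 has neighbors [0, 1], degree = 2.
Handshaking lemma: 2 * 8 = 16.
A graph is a tree iff it is connected and has exactly n-1 edges. This graph is connected (all 9 vertices in one component) and has 9-1 = 8 edges. It is a tree.
Diameter (longest shortest path) = 5.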